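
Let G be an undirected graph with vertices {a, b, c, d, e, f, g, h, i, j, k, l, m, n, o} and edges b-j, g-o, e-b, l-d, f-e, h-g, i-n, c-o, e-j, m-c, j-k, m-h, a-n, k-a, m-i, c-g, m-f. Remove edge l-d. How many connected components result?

Before removal there are 2 components.
l-d is a bridge — removing it separates l's side from d's side.
After removal: 3 components.

3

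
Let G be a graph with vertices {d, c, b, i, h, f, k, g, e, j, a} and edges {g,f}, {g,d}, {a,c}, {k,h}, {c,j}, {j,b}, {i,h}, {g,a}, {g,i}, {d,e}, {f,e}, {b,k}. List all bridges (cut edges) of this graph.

none

The edges on the cycle g-a-c-j-b-k-h-i-g are not bridges since each lies on that cycle.
Every edge lies on some cycle, so there are no bridges.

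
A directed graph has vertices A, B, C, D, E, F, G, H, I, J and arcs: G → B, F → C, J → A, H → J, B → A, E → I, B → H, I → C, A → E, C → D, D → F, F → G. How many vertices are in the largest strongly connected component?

{A, B, C, D, E, F, G, H, I, J} are all mutually reachable — one SCC of size 10.
The largest has 10 vertices.

10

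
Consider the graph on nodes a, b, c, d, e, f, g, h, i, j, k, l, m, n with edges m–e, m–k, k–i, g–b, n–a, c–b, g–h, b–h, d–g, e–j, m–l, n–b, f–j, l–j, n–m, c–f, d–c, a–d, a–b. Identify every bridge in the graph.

The edges on the cycle n-a-d-c-f-j-e-m-n are not bridges since each lies on that cycle.
But removing m–k disconnects m from k; removing k–i disconnects k from i — these are bridges.

i-k, k-m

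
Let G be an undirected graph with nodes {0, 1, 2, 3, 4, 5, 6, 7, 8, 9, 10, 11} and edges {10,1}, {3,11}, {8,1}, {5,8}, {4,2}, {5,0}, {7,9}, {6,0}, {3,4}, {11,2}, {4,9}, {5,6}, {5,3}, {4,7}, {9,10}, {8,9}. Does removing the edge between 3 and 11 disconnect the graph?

No

After removing 3—11, the path 3-4-2-11 still connects them, so the edge is not a bridge.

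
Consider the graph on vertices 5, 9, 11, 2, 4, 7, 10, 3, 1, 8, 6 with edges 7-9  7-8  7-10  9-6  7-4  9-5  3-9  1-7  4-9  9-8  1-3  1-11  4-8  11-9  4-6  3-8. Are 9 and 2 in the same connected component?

The component containing 9 is {1, 3, 4, 5, 6, 7, 8, 9, 10, 11}, and 2 is not in it.

No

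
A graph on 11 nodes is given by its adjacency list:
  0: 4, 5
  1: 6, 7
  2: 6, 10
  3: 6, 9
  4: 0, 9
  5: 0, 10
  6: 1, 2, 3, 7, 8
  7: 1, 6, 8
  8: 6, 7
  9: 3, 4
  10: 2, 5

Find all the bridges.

none

The edges on the cycle 6-3-9-4-0-5-10-2-6 are not bridges since each lies on that cycle.
Every edge lies on some cycle, so there are no bridges.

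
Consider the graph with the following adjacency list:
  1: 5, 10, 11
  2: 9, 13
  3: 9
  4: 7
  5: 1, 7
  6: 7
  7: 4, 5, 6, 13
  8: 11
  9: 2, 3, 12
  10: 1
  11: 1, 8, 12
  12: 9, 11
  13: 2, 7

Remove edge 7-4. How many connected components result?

Before removal there is 1 component.
7-4 is a bridge — removing it separates 7's side from 4's side.
After removal: 2 components.

2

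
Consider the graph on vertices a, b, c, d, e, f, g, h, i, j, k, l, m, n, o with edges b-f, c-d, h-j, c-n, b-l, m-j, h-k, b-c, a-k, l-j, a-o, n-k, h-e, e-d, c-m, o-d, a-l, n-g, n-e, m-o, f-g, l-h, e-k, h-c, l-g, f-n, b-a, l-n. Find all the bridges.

none

The edges on the cycle c-m-o-d-c are not bridges since each lies on that cycle.
Every edge lies on some cycle, so there are no bridges.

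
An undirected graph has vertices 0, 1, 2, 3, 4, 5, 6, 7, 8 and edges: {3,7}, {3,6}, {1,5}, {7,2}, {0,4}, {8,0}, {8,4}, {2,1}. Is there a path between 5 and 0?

The component containing 5 is {1, 2, 3, 5, 6, 7}, and 0 is not in it.

No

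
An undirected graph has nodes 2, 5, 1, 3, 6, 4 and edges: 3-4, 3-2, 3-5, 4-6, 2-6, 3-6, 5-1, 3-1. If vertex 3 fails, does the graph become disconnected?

Deleting 3 raises the number of components from 1 to 2, so 3 is a cut vertex.

Yes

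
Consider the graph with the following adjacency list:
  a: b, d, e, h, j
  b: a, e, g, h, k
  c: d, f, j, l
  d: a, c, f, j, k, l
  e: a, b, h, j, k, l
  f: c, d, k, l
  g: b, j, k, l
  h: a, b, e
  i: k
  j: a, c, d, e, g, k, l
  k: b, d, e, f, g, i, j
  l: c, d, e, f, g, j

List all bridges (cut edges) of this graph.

i-k

The edges on the cycle b-a-h-b are not bridges since each lies on that cycle.
But removing i-k disconnects i from k — this is a bridge.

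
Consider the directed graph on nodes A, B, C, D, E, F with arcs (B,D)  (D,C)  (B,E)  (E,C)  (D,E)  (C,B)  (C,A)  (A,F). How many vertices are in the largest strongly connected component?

4

{B, C, D, E} are all mutually reachable — one SCC of size 4.
{F} is an SCC by itself.
{A} is an SCC by itself.
The largest has 4 vertices.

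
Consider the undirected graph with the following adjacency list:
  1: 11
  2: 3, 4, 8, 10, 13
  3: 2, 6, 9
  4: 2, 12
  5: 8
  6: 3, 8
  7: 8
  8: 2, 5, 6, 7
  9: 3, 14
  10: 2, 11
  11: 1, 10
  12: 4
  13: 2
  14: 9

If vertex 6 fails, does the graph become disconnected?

No

Deleting 6 leaves 1 component (was 1) (its neighbors 3, 8 remain connected to each other), so 6 is not a cut vertex.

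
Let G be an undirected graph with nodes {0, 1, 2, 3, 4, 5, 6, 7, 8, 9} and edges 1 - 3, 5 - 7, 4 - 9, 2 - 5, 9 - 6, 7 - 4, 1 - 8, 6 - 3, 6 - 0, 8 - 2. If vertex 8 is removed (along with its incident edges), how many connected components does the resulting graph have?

1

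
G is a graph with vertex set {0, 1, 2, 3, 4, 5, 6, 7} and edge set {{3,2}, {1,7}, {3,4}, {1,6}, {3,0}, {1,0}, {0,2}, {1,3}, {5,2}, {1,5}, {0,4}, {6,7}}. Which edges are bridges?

The edges on the cycle 1-6-7-1 are not bridges since each lies on that cycle.
Every edge lies on some cycle, so there are no bridges.

none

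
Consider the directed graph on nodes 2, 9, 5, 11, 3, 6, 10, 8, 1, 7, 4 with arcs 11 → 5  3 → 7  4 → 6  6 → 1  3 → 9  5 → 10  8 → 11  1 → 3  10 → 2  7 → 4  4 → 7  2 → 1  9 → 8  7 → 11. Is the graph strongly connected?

Yes

From 4 we can reach every vertex (1, 2, 3, 4, 5, 6, 7, 8, 9, 10, 11), and every vertex can reach 4 (1, 2, 3, 4, 5, 6, 7, 8, 9, 10, 11). So the whole graph is one strongly connected component.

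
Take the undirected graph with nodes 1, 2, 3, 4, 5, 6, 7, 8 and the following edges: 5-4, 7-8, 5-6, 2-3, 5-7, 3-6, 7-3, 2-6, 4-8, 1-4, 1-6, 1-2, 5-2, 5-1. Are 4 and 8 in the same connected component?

From 4 we can reach 1, 2, 3, 4, 5, 6, 7, 8, which includes 8.

Yes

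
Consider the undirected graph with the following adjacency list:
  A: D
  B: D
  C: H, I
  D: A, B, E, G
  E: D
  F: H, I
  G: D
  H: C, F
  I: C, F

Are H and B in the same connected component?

The component containing H is {C, F, H, I}, and B is not in it.

No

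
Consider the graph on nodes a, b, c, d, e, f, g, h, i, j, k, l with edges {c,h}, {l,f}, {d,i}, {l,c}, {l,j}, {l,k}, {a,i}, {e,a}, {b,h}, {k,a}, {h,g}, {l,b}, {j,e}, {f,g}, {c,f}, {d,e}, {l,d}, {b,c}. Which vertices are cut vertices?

Removing l increases the component count from 1 to 2, so l is a cut vertex.
By contrast removing c leaves 1 component; it is not a cut vertex. No other vertex is a cut vertex either.

l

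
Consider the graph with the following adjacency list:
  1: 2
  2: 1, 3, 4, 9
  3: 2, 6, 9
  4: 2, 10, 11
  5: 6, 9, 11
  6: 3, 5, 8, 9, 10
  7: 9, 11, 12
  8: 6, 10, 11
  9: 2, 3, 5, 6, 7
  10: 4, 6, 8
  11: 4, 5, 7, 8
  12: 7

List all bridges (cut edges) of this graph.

1-2, 12-7

The edges on the cycle 9-7-11-4-2-9 are not bridges since each lies on that cycle.
But removing 1-2 disconnects 1 from 2; removing 7-12 disconnects 7 from 12 — these are bridges.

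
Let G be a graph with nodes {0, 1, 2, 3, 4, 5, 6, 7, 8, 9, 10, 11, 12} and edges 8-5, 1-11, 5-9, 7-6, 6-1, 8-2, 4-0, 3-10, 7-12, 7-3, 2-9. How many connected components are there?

3

Starting from 0 we can reach 0, 4. That is one component of size 2.
Starting from 2 we can reach 2, 5, 8, 9. That is one component of size 4.
Starting from 1 we can reach 1, 3, 6, 7, 10, 11, 12. That is one component of size 7.
Total: 3 components.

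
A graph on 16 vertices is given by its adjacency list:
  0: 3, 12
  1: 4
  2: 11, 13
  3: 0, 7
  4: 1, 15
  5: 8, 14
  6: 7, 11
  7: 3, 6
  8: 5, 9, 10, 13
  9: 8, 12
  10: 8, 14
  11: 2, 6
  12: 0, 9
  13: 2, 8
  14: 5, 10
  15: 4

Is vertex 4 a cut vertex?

Deleting 4 raises the number of components from 2 to 3, so 4 is a cut vertex.

Yes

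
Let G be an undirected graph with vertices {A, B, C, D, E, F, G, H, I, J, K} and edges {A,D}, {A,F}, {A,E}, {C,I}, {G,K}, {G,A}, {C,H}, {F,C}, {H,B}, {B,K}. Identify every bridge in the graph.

A-D, A-E, C-I

The edges on the cycle G-A-F-C-H-B-K-G are not bridges since each lies on that cycle.
But removing D–A disconnects D from A; removing A–E disconnects A from E; removing C–I disconnects C from I — these are bridges.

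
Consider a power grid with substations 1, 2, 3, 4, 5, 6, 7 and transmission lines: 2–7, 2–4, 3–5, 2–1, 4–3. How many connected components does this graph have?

2

6 is isolated — a component by itself.
Starting from 1 we can reach 1, 2, 3, 4, 5, 7. That is one component of size 6.
Total: 2 components.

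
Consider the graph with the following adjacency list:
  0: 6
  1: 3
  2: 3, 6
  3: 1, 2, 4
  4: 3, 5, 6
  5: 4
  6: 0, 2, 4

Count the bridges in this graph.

3

The edges on the cycle 3-4-6-2-3 are not bridges since each lies on that cycle.
But removing 4-5 disconnects 4 from 5; removing 6-0 disconnects 6 from 0; removing 3-1 disconnects 3 from 1 — these are bridges.
That makes 3 bridges.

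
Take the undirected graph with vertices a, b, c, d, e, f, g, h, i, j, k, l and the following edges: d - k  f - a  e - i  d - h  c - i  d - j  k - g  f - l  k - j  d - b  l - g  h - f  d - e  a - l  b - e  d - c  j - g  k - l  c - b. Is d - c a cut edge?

No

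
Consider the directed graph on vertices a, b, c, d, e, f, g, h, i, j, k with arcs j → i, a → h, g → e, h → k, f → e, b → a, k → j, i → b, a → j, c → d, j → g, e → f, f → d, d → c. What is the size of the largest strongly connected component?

6

{a, b, h, i, j, k} are all mutually reachable — one SCC of size 6.
{e, f} are all mutually reachable — one SCC of size 2.
{c, d} are all mutually reachable — one SCC of size 2.
{g} is an SCC by itself.
The largest has 6 vertices.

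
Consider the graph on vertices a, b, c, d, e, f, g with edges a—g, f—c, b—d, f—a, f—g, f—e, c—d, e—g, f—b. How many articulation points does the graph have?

Removing f increases the component count from 1 to 2, so f is a cut vertex.
By contrast removing d leaves 1 component; it is not a cut vertex. No other vertex is a cut vertex either.

1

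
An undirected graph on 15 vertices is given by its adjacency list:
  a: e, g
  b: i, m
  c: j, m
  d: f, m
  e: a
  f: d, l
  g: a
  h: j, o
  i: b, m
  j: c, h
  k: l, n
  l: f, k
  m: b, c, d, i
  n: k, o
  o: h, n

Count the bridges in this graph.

The edges on the cycle m-i-b-m are not bridges since each lies on that cycle.
But removing a-e disconnects a from e; removing g-a disconnects g from a — these are bridges.
That makes 2 bridges.

2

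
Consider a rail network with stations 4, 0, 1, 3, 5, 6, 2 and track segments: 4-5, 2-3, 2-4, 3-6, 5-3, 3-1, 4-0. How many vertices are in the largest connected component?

Starting from 0 we can reach 0, 1, 2, 3, 4, 5, 6. That is one component of size 7.
The largest has 7 vertices.

7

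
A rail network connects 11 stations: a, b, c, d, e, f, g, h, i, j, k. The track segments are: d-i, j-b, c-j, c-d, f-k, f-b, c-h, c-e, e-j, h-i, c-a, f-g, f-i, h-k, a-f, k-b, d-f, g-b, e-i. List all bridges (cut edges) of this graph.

The edges on the cycle c-h-i-d-c are not bridges since each lies on that cycle.
Every edge lies on some cycle, so there are no bridges.

none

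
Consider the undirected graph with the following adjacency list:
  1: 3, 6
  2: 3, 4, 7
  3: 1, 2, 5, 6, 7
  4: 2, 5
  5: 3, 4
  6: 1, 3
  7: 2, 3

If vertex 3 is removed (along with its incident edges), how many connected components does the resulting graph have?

2

With 3 gone, the remaining components are: {1, 6}; {2, 4, 5, 7}.
That is 2 components.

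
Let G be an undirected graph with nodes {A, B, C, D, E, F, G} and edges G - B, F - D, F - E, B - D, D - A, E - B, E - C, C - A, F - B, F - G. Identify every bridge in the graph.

none

The edges on the cycle F-E-C-A-D-F are not bridges since each lies on that cycle.
Every edge lies on some cycle, so there are no bridges.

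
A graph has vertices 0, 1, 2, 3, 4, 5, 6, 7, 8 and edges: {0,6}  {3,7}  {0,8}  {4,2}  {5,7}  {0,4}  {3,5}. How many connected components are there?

3

1 is isolated — a component by itself.
Starting from 3 we can reach 3, 5, 7. That is one component of size 3.
Starting from 0 we can reach 0, 2, 4, 6, 8. That is one component of size 5.
Total: 3 components.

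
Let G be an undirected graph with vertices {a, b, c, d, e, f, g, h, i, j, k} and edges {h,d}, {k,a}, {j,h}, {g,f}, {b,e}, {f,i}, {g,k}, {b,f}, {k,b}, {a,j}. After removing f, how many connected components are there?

With f gone, the remaining components are: {c}; {i}; {a, b, d, e, g, h, j, k}.
That is 3 components.

3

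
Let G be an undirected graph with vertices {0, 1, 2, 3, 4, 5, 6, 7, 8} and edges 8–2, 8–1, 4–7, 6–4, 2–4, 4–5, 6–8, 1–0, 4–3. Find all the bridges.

0-1, 1-8, 3-4, 4-5, 4-7

The edges on the cycle 6-8-2-4-6 are not bridges since each lies on that cycle.
But removing 8–1 disconnects 8 from 1; removing 4–5 disconnects 4 from 5; removing 3–4 disconnects 3 from 4; removing 4–7 disconnects 4 from 7 — these are bridges.
In total 5 edges are bridges.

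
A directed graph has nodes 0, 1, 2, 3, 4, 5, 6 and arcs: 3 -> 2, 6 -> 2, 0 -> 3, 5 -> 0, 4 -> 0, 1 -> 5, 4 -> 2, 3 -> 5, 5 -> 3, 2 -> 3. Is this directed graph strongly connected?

No

There is no directed path from 1 to 6, so the graph is not strongly connected.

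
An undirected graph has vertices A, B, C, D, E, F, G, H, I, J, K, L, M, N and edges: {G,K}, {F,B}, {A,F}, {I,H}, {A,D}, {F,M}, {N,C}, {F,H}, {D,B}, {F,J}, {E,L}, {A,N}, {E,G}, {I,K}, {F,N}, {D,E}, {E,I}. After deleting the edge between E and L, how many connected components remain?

Before removal there is 1 component.
E - L is a bridge — removing it separates E's side from L's side.
After removal: 2 components.

2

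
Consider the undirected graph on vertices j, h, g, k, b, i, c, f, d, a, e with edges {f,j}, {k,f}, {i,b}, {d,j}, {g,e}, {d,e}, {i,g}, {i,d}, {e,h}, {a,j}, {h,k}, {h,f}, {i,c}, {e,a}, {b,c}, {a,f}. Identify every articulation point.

i

Removing i increases the component count from 1 to 2, so i is a cut vertex.
By contrast removing d leaves 1 component; it is not a cut vertex. No other vertex is a cut vertex either.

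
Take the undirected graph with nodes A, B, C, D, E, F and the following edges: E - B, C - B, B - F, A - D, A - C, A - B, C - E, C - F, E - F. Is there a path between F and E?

From F we can reach A, B, C, D, E, F, which includes E.

Yes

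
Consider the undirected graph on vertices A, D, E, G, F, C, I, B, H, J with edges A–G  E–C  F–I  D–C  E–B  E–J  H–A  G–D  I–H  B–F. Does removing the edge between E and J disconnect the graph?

Yes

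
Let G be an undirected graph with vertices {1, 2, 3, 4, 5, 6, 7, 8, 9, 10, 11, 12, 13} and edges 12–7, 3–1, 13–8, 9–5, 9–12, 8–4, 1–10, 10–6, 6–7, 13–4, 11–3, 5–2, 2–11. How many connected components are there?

2

Starting from 4 we can reach 4, 8, 13. That is one component of size 3.
Starting from 1 we can reach 1, 2, 3, 5, 6, 7, 9, 10, 11, 12. That is one component of size 10.
Total: 2 components.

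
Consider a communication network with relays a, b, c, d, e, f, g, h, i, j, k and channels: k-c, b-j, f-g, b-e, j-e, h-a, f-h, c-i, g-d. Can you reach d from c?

The component containing c is {c, i, k}, and d is not in it.

No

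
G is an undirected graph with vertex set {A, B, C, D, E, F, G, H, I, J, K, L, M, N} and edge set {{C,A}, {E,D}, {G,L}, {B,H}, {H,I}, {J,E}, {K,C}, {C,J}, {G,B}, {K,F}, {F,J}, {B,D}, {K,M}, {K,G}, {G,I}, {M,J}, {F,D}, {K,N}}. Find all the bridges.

The edges on the cycle K-F-J-E-D-B-G-K are not bridges since each lies on that cycle.
But removing K-N disconnects K from N; removing A-C disconnects A from C; removing L-G disconnects L from G — these are bridges.

A-C, G-L, K-N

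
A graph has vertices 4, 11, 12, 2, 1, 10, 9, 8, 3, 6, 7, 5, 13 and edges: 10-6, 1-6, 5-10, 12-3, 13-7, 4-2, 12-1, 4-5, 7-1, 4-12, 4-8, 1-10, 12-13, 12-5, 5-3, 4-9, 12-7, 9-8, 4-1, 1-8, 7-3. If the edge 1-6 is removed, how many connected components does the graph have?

2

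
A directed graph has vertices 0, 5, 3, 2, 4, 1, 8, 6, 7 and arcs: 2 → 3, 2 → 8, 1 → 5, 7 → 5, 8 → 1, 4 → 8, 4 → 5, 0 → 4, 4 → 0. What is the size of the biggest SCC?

2

{0, 4} are all mutually reachable — one SCC of size 2.
{8} is an SCC by itself.
{5} is an SCC by itself.
{6} is an SCC by itself.
{7} is an SCC by itself.
(and 3 more singleton SCCs)
The largest has 2 vertices.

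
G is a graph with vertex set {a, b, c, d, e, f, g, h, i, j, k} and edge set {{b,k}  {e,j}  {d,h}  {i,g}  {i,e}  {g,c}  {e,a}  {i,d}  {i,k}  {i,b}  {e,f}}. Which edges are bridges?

a-e, c-g, d-h, d-i, e-f, e-i, e-j, g-i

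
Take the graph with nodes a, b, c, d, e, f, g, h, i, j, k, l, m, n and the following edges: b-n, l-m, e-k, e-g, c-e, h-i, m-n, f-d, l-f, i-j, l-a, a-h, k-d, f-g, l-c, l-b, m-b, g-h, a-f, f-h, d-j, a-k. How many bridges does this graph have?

The edges on the cycle l-m-n-b-l are not bridges since each lies on that cycle.
Every edge lies on some cycle, so there are no bridges.

0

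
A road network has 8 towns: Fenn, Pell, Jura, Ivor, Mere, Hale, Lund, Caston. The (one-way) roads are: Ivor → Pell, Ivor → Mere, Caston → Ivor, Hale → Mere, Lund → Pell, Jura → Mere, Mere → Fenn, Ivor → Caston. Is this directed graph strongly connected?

There is no directed path from Caston to Jura, so the graph is not strongly connected.

No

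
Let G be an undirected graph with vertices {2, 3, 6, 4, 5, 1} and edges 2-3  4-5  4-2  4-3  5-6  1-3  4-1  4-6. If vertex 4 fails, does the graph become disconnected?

Deleting 4 raises the number of components from 1 to 2, so 4 is a cut vertex.

Yes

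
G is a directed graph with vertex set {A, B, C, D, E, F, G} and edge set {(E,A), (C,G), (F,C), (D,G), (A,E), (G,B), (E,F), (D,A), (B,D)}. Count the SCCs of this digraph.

1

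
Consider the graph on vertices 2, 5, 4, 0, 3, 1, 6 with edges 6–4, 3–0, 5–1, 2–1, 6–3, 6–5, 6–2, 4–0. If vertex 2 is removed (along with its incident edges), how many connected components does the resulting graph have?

1

With 2 gone, the remaining components are: {0, 1, 3, 4, 5, 6}.
That is 1 component.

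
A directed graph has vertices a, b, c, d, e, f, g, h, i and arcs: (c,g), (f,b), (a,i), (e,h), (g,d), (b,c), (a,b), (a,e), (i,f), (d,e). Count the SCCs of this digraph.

9

{f} is an SCC by itself.
{e} is an SCC by itself.
{c} is an SCC by itself.
{a} is an SCC by itself.
{g} is an SCC by itself.
(and 4 more singleton SCCs)
That gives 9 strongly connected components.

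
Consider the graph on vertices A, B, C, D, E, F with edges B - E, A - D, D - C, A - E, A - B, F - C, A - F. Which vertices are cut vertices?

A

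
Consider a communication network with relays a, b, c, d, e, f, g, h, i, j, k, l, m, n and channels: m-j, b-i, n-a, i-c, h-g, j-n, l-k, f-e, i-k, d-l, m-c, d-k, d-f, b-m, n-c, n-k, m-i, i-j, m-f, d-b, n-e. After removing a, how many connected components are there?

With a gone, the remaining components are: {g, h}; {b, c, d, e, f, i, j, k, l, m, n}.
That is 2 components.

2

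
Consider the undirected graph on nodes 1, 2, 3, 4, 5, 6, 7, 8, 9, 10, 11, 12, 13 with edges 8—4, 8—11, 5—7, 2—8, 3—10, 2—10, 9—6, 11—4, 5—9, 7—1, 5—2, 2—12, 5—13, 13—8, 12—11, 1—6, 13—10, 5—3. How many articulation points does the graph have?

Removing 5 increases the component count from 1 to 2, so 5 is a cut vertex.
By contrast removing 1 leaves 1 component; it is not a cut vertex. No other vertex is a cut vertex either.

1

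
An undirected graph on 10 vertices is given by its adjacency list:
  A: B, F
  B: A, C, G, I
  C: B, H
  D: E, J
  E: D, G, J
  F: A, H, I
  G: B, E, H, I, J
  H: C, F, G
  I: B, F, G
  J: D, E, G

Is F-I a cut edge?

No

After removing F-I, the path F-H-G-I still connects them, so the edge is not a bridge.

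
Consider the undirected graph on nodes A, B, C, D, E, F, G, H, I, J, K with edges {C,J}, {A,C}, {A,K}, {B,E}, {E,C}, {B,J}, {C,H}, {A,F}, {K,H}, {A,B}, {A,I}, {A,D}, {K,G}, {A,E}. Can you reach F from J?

Yes

From J we can reach A, B, C, D, E, F, G, H, I, J, K, which includes F.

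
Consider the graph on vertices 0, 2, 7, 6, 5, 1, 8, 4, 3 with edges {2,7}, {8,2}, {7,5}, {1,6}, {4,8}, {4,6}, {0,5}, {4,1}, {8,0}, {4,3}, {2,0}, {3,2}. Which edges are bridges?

The edges on the cycle 4-1-6-4 are not bridges since each lies on that cycle.
Every edge lies on some cycle, so there are no bridges.

none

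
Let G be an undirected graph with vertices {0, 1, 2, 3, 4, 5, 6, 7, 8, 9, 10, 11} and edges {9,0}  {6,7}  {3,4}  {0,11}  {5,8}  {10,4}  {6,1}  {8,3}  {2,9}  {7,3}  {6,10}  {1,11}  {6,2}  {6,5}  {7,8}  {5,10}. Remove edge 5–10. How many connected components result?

1

5 and 10 are still connected via 5-6-10, so the component count stays at 1.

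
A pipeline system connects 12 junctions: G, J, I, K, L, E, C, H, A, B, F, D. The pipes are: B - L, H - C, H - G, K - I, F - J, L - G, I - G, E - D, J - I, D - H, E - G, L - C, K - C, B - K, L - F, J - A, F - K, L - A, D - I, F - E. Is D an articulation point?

Deleting D leaves 1 component (was 1) (its neighbors E, H, I remain connected to each other), so D is not a cut vertex.

No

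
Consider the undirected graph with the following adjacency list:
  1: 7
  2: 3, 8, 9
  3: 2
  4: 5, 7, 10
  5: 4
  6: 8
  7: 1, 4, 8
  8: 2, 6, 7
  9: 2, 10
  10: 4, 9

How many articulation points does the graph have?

Removing 2 increases the component count from 1 to 2, so 2 is a cut vertex.
Removing 4 increases the component count from 1 to 2, so 4 is a cut vertex.
Removing 7 increases the component count from 1 to 2, so 7 is a cut vertex.
Likewise 8 is a cut vertex.
By contrast removing 3 leaves 1 component; it is not a cut vertex. No other vertex is a cut vertex either.

4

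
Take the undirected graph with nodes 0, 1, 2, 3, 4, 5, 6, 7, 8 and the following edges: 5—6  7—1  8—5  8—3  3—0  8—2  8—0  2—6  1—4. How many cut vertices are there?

2

Removing 1 increases the component count from 2 to 3, so 1 is a cut vertex.
Removing 8 increases the component count from 2 to 3, so 8 is a cut vertex.
By contrast removing 2 leaves 2 components; it is not a cut vertex. No other vertex is a cut vertex either.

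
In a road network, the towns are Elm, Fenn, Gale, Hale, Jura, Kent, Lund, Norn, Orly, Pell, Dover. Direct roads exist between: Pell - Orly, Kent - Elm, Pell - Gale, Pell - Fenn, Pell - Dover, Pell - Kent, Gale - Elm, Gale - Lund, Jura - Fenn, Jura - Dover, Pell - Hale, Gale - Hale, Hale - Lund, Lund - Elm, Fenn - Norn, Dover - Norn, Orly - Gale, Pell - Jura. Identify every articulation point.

Removing Pell increases the component count from 1 to 2, so Pell is a cut vertex.
By contrast removing Jura leaves 1 component; it is not a cut vertex. No other vertex is a cut vertex either.

Pell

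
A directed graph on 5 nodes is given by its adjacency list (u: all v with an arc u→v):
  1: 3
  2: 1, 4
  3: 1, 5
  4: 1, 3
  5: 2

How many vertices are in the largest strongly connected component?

{1, 2, 3, 4, 5} are all mutually reachable — one SCC of size 5.
The largest has 5 vertices.

5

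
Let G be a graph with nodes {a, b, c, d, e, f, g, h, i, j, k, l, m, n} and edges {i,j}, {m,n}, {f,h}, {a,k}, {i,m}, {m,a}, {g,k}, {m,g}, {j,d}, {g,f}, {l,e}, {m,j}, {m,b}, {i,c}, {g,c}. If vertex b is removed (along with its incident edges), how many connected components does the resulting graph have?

2

With b gone, the remaining components are: {e, l}; {a, c, d, f, g, h, i, j, k, m, n}.
That is 2 components.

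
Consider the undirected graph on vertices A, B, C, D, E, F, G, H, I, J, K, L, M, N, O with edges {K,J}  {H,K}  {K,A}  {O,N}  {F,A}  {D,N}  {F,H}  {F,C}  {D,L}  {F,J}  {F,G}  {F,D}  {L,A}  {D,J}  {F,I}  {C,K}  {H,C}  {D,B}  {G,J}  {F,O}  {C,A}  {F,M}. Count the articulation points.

2

Removing D increases the component count from 2 to 3, so D is a cut vertex.
Removing F increases the component count from 2 to 4, so F is a cut vertex.
By contrast removing H leaves 2 components; it is not a cut vertex. No other vertex is a cut vertex either.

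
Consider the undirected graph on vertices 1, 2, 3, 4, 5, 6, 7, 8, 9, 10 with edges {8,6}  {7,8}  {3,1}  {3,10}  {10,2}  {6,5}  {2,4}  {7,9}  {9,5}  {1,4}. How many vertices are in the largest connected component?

Starting from 5 we can reach 5, 6, 7, 8, 9. That is one component of size 5.
Starting from 1 we can reach 1, 2, 3, 4, 10. That is one component of size 5.
The largest has 5 vertices.

5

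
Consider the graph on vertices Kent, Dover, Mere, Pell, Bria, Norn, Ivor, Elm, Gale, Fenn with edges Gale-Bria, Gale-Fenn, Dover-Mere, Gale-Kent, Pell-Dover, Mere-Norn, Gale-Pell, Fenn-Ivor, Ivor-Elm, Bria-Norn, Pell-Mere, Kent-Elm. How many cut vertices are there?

Removing Gale increases the component count from 1 to 2, so Gale is a cut vertex.
By contrast removing Ivor leaves 1 component; it is not a cut vertex. No other vertex is a cut vertex either.

1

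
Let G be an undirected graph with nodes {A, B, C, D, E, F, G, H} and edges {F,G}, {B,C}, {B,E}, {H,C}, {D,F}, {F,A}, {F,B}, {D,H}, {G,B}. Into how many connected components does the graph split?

Starting from A we can reach A, B, C, D, E, F, G, H. That is one component of size 8.
Total: 1 component.

1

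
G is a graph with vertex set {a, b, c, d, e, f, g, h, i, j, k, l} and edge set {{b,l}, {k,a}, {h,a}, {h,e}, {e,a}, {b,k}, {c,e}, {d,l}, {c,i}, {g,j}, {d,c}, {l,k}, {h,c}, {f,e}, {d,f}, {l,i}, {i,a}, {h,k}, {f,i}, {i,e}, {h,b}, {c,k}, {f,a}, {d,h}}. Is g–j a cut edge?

Removing g–j leaves no path between g and j: the component count goes from 2 to 3. So it is a bridge.

Yes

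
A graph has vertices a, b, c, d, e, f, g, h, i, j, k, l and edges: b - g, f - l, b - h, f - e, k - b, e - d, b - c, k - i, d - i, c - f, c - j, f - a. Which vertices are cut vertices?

Removing b increases the component count from 1 to 3, so b is a cut vertex.
Removing c increases the component count from 1 to 2, so c is a cut vertex.
Removing f increases the component count from 1 to 3, so f is a cut vertex.
By contrast removing d leaves 1 component; it is not a cut vertex. No other vertex is a cut vertex either.

b, c, f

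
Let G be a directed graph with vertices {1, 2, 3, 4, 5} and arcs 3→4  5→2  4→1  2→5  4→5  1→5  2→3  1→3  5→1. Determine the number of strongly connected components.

1

{1, 2, 3, 4, 5} are all mutually reachable — one SCC of size 5.
That gives 1 strongly connected component.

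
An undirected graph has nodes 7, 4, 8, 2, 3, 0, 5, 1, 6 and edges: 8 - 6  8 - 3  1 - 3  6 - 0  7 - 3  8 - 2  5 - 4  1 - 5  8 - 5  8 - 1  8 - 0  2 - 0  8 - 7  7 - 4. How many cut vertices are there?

1

Removing 8 increases the component count from 1 to 2, so 8 is a cut vertex.
By contrast removing 0 leaves 1 component; it is not a cut vertex. No other vertex is a cut vertex either.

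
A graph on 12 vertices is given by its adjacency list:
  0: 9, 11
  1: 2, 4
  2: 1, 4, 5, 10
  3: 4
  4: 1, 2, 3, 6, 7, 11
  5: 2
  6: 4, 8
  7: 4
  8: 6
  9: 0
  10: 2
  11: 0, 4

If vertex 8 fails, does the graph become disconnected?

No

Deleting 8 leaves 1 component (was 1), so 8 is not a cut vertex.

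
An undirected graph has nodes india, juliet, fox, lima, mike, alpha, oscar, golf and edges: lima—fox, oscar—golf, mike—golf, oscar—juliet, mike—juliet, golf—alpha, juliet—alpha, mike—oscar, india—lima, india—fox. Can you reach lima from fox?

From fox we can reach fox, lima, india, which includes lima.

Yes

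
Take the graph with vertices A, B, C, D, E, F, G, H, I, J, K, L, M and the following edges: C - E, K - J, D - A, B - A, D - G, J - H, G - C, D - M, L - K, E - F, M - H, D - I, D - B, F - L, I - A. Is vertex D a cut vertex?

Yes

Deleting D raises the number of components from 1 to 2, so D is a cut vertex.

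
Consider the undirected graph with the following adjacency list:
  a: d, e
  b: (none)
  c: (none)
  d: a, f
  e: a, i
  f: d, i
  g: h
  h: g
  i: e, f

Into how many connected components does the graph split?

b is isolated — a component by itself.
c is isolated — a component by itself.
Starting from g we can reach g, h. That is one component of size 2.
Starting from a we can reach a, d, e, f, i. That is one component of size 5.
Total: 4 components.

4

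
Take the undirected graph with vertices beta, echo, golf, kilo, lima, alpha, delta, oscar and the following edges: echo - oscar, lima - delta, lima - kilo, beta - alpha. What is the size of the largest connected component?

golf is isolated — a component by itself.
Starting from beta we can reach beta, alpha. That is one component of size 2.
Starting from echo we can reach echo, oscar. That is one component of size 2.
Starting from kilo we can reach kilo, lima, delta. That is one component of size 3.
The largest has 3 vertices.

3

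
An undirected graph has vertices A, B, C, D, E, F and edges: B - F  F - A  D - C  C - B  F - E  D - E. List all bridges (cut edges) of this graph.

The edges on the cycle D-C-B-F-E-D are not bridges since each lies on that cycle.
But removing F - A disconnects F from A — this is a bridge.

A-F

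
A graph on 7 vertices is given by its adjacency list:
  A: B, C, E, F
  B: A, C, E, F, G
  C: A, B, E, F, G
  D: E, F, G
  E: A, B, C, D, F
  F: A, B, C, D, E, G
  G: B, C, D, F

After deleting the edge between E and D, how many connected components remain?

1

E and D are still connected via E-F-D, so the component count stays at 1.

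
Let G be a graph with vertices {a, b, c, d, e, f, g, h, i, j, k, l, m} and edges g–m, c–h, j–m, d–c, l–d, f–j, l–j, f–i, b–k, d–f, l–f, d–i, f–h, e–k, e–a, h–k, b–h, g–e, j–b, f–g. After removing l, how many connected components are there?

With l gone, the remaining components are: {a, b, c, d, e, f, g, h, i, j, k, m}.
That is 1 component.

1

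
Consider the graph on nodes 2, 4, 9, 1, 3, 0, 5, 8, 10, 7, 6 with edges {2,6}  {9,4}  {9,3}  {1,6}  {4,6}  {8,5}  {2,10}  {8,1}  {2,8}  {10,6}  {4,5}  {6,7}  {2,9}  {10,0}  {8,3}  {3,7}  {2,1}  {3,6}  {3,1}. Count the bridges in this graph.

1

The edges on the cycle 2-8-5-4-9-2 are not bridges since each lies on that cycle.
But removing 10—0 disconnects 10 from 0 — this is a bridge.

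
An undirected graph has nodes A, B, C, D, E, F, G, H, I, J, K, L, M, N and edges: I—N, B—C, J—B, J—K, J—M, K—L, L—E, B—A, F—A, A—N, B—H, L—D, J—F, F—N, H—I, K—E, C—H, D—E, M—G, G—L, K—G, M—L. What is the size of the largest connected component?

Starting from A we can reach A, B, C, D, E, F, G, H, I, J, K, L, M, N. That is one component of size 14.
The largest has 14 vertices.

14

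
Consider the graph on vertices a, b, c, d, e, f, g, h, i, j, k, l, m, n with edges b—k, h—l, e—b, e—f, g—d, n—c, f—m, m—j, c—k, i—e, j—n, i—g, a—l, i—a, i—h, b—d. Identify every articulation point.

i

Removing i increases the component count from 1 to 2, so i is a cut vertex.
By contrast removing e leaves 1 component; it is not a cut vertex. No other vertex is a cut vertex either.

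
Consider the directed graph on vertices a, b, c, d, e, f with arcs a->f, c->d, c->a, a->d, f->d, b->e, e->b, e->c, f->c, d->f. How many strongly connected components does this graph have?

2

{a, c, d, f} are all mutually reachable — one SCC of size 4.
{b, e} are all mutually reachable — one SCC of size 2.
That gives 2 strongly connected components.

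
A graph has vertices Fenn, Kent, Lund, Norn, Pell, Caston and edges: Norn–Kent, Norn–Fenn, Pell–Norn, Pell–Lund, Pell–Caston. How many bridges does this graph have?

5

removing Fenn–Norn disconnects Fenn from Norn; removing Pell–Caston disconnects Pell from Caston; removing Pell–Norn disconnects Pell from Norn; removing Norn–Kent disconnects Norn from Kent — these are bridges.
In total 5 edges are bridges.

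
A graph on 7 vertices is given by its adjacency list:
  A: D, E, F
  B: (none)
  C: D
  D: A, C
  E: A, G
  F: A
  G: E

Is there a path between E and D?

Yes

From E we can reach A, C, D, E, F, G, which includes D.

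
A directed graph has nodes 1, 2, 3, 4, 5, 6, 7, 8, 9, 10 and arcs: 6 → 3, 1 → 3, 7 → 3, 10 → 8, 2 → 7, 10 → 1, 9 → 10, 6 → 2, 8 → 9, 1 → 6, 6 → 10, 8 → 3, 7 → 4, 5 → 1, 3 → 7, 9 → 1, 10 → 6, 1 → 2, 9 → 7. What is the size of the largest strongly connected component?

{1, 6, 8, 9, 10} are all mutually reachable — one SCC of size 5.
{3, 7} are all mutually reachable — one SCC of size 2.
{4} is an SCC by itself.
{5} is an SCC by itself.
{2} is an SCC by itself.
The largest has 5 vertices.

5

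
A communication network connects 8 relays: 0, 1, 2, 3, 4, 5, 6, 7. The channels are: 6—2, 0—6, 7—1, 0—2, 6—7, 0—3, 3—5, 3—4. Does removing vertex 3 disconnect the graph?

Deleting 3 raises the number of components from 1 to 3, so 3 is a cut vertex.

Yes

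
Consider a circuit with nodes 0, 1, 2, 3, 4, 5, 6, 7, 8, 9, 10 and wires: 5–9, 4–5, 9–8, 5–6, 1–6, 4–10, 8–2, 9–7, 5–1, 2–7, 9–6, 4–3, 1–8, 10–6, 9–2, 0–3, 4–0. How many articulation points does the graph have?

1

Removing 4 increases the component count from 1 to 2, so 4 is a cut vertex.
By contrast removing 8 leaves 1 component; it is not a cut vertex. No other vertex is a cut vertex either.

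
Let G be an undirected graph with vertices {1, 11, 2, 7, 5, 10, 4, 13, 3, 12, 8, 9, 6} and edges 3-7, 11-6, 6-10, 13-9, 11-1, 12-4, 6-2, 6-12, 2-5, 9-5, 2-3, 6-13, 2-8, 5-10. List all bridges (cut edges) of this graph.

The edges on the cycle 6-2-5-10-6 are not bridges since each lies on that cycle.
But removing 4-12 disconnects 4 from 12; removing 7-3 disconnects 7 from 3; removing 12-6 disconnects 12 from 6; removing 11-1 disconnects 11 from 1 — these are bridges.
In total 7 edges are bridges.

1-11, 11-6, 12-4, 12-6, 2-3, 2-8, 3-7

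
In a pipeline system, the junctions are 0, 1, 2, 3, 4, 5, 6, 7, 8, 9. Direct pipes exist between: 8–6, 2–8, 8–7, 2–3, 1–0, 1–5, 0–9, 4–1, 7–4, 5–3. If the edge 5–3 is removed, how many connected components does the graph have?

1

5 and 3 are still connected via 5-1-4-7-8-2-3, so the component count stays at 1.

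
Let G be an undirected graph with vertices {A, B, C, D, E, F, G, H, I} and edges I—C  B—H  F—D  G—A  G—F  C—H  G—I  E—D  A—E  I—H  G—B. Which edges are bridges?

none

The edges on the cycle I-C-H-I are not bridges since each lies on that cycle.
Every edge lies on some cycle, so there are no bridges.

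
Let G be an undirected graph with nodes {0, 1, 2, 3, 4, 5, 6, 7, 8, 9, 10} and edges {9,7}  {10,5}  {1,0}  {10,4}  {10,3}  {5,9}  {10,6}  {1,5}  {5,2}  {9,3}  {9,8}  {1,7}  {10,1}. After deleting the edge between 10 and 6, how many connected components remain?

Before removal there is 1 component.
10—6 is a bridge — removing it separates 10's side from 6's side.
After removal: 2 components.

2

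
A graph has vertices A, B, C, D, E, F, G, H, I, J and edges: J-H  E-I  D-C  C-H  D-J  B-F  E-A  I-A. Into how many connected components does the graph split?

G is isolated — a component by itself.
Starting from B we can reach B, F. That is one component of size 2.
Starting from A we can reach A, E, I. That is one component of size 3.
Starting from C we can reach C, D, H, J. That is one component of size 4.
Total: 4 components.

4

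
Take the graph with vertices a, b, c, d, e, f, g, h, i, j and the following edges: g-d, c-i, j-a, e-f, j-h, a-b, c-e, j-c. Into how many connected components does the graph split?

2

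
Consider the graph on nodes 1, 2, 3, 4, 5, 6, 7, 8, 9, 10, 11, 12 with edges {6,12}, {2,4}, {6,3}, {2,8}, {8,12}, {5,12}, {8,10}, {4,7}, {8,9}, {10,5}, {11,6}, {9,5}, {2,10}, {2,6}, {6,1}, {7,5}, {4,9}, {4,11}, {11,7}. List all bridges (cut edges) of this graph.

The edges on the cycle 2-8-10-5-9-4-2 are not bridges since each lies on that cycle.
But removing 1—6 disconnects 1 from 6; removing 3—6 disconnects 3 from 6 — these are bridges.

1-6, 3-6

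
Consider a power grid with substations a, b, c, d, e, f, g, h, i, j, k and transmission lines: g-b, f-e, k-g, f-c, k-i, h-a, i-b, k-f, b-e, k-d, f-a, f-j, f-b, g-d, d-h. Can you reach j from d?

From d we can reach a, b, c, d, e, f, g, h, i, j, k, which includes j.

Yes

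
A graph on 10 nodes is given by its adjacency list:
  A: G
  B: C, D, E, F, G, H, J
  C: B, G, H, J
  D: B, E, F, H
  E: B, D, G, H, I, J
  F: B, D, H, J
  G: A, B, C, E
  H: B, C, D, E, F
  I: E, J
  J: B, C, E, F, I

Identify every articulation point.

Removing G increases the component count from 1 to 2, so G is a cut vertex.
By contrast removing H leaves 1 component; it is not a cut vertex. No other vertex is a cut vertex either.

G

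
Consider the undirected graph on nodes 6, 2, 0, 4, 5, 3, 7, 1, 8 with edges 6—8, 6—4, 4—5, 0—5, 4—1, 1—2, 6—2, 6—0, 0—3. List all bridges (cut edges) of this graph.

0-3, 6-8

The edges on the cycle 6-4-1-2-6 are not bridges since each lies on that cycle.
But removing 8—6 disconnects 8 from 6; removing 0—3 disconnects 0 from 3 — these are bridges.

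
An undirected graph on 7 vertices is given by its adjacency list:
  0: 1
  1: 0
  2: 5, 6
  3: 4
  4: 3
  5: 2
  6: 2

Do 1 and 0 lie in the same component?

Yes

From 1 we can reach 0, 1, which includes 0.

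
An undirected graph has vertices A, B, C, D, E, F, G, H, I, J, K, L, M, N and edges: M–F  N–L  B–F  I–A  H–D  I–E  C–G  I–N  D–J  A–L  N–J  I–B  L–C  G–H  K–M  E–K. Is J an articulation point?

Deleting J leaves 1 component (was 1) (its neighbors D, N remain connected to each other), so J is not a cut vertex.

No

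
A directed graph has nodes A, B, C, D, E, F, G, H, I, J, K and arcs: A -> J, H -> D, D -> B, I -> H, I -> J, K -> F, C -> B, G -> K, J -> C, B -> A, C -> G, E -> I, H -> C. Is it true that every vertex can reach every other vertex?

There is no directed path from B to E, so the graph is not strongly connected.

No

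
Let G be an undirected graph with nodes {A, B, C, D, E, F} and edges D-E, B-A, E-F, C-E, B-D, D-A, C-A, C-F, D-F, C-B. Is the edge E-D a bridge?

No

After removing E-D, the path E-F-D still connects them, so the edge is not a bridge.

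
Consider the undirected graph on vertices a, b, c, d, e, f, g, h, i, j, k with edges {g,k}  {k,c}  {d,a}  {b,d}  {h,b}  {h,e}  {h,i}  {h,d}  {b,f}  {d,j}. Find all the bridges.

The edges on the cycle h-b-d-h are not bridges since each lies on that cycle.
But removing b-f disconnects b from f; removing k-c disconnects k from c; removing d-j disconnects d from j; removing h-e disconnects h from e — these are bridges.
In total 7 edges are bridges.

a-d, b-f, c-k, d-j, e-h, g-k, h-i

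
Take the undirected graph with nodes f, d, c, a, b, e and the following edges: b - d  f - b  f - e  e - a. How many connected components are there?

c is isolated — a component by itself.
Starting from a we can reach a, b, d, e, f. That is one component of size 5.
Total: 2 components.

2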